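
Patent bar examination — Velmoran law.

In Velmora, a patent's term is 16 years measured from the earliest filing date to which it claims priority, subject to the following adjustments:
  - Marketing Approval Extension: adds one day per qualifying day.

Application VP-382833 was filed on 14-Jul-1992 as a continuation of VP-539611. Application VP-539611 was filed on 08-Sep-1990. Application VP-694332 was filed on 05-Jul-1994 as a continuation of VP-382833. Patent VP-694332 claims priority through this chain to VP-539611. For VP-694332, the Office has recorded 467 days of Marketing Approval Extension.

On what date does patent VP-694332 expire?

Earliest priority filing: 8 September 1990.
Base term: 8 September 1990 + 16 years → 8 September 2006.
Marketing Approval Extension: +467 days → 19 December 2007.

2007-12-19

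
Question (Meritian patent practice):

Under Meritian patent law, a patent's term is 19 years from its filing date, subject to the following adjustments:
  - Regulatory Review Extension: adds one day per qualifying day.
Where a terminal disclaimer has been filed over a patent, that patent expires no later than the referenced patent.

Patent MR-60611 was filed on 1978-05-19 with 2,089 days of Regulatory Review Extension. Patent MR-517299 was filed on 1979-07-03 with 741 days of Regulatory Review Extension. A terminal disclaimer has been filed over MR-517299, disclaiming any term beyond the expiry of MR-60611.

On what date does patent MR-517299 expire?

July 13, 2000

Natural term of MR-517299:
  Base: filing + 19 years → 3 July 1998.
  Regulatory Review Extension: +741 days → 13 July 2000.
Expiry of referenced patent MR-60611:
  Base: filing + 19 years → 19 May 1997.
  Regulatory Review Extension: +2089 days → 6 February 2003.
Terminal disclaimer: MR-517299 expires on the earlier of 13 July 2000 and 6 February 2003.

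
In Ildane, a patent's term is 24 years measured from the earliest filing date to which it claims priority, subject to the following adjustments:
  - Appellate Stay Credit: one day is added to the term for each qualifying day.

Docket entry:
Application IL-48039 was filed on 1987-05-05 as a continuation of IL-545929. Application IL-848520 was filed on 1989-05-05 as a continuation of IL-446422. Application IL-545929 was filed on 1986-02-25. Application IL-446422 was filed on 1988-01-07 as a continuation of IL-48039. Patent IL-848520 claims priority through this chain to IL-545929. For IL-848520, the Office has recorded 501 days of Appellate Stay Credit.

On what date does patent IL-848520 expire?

2011-07-11

Earliest priority filing: 25 February 1986.
Base term: 25 February 1986 + 24 years → 25 February 2010.
Appellate Stay Credit: +501 days → 11 July 2011.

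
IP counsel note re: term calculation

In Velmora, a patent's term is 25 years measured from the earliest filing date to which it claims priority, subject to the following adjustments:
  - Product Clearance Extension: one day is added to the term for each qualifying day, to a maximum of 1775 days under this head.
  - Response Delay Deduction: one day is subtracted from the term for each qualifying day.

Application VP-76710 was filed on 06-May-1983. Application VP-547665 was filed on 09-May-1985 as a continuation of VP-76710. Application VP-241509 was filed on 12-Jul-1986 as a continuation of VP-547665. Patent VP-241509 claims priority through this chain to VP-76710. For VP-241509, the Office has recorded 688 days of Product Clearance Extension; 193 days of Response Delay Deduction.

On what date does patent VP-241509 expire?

Earliest priority filing: 6 May 1983.
Base term: 6 May 1983 + 25 years → 6 May 2008.
Product Clearance Extension: 688 days (within the 1775-day cap) → +688 days → 25 March 2010.
Response Delay Deduction: −193 days → 13 September 2009.

September 13, 2009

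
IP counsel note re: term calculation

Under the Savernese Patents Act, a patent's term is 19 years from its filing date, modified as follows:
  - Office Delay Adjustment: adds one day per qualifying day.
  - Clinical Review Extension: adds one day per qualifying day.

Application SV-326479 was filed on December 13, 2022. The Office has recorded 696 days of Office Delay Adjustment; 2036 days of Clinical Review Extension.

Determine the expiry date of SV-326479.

Base term: filing date + 19 years → 13 December 2041.
Office Delay Adjustment: +696 days → 9 November 2043.
Clinical Review Extension: +2036 days → 6 June 2049.

June 6, 2049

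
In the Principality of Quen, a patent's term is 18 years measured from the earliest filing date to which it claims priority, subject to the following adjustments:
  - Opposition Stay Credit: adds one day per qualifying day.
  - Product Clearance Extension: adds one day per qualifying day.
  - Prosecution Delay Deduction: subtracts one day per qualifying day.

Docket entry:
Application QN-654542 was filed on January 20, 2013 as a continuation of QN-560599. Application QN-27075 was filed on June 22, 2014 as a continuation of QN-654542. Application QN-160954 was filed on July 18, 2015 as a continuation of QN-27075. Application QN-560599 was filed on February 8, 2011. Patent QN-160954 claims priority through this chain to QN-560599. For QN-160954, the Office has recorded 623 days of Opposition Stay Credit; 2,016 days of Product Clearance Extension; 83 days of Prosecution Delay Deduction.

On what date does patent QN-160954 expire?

Earliest priority filing: 8 February 2011.
Base term: 8 February 2011 + 18 years → 8 February 2029.
Opposition Stay Credit: +623 days → 24 October 2030.
Product Clearance Extension: +2016 days → 1 May 2036.
Prosecution Delay Deduction: −83 days → 8 February 2036.

2036-02-08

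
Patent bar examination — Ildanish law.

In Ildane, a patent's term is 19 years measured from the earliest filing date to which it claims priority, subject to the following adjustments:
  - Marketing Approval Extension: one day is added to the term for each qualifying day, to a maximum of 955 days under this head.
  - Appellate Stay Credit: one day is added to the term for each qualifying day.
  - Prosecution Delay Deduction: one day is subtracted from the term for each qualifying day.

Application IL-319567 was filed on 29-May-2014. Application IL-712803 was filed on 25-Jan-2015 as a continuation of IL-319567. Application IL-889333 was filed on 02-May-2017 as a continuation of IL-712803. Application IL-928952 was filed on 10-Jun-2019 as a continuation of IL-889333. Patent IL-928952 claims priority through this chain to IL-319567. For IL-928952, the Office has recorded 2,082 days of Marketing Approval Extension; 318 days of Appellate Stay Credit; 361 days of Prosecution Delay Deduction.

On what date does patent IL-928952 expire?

Earliest priority filing: 29 May 2014.
Base term: 29 May 2014 + 19 years → 29 May 2033.
Marketing Approval Extension: 2082 days claimed exceeds the 955-day cap, so +955 days → 9 January 2036.
Appellate Stay Credit: +318 days → 22 November 2036.
Prosecution Delay Deduction: −361 days → 27 November 2035.

November 27, 2035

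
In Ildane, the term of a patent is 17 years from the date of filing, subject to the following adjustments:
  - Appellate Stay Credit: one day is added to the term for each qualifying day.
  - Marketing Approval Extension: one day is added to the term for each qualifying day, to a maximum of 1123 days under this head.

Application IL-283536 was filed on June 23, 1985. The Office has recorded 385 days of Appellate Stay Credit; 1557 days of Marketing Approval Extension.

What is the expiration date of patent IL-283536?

August 9, 2006

Base term: filing date + 17 years → 23 June 2002.
Appellate Stay Credit: +385 days → 13 July 2003.
Marketing Approval Extension: 1557 days claimed exceeds the 1123-day cap, so +1123 days → 9 August 2006.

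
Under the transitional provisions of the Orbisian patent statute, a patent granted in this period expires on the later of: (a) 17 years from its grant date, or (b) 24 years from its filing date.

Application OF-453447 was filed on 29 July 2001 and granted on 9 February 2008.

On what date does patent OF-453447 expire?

July 29, 2025

(a) grant + 17 years → 9 February 2025.
(b) filing + 24 years → 29 July 2025.
Later of the two: 29 July 2025.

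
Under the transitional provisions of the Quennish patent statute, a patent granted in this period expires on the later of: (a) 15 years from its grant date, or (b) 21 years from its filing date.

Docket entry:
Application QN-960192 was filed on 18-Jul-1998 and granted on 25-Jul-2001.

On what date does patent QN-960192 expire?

July 18, 2019

(a) grant + 15 years → 25 July 2016.
(b) filing + 21 years → 18 July 2019.
Later of the two: 18 July 2019.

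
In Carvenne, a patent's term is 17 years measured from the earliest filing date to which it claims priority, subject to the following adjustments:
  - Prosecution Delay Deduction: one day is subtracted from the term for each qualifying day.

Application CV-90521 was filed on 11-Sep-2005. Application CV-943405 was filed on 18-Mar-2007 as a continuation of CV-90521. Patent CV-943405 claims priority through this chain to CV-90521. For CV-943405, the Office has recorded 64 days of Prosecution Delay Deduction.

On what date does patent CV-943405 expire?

Earliest priority filing: 11 September 2005.
Base term: 11 September 2005 + 17 years → 11 September 2022.
Prosecution Delay Deduction: −64 days → 9 July 2022.

July 9, 2022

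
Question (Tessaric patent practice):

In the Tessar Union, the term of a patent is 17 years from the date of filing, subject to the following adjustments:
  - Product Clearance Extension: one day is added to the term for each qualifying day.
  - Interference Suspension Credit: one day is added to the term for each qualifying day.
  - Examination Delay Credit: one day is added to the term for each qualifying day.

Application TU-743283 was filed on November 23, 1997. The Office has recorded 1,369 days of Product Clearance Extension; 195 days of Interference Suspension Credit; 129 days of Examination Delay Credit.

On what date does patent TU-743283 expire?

Base term: filing date + 17 years → 23 November 2014.
Product Clearance Extension: +1369 days → 23 August 2018.
Interference Suspension Credit: +195 days → 6 March 2019.
Examination Delay Credit: +129 days → 13 July 2019.

2019-07-13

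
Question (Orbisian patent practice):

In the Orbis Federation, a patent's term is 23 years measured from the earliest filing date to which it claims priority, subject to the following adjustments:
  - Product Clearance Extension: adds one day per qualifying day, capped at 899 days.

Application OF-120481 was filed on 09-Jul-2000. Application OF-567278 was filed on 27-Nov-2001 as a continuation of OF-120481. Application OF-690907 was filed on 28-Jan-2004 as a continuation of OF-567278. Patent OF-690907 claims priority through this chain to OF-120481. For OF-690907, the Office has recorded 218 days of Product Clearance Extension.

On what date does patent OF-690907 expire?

February 12, 2024

Earliest priority filing: 9 July 2000.
Base term: 9 July 2000 + 23 years → 9 July 2023.
Product Clearance Extension: 218 days (within the 899-day cap) → +218 days → 12 February 2024.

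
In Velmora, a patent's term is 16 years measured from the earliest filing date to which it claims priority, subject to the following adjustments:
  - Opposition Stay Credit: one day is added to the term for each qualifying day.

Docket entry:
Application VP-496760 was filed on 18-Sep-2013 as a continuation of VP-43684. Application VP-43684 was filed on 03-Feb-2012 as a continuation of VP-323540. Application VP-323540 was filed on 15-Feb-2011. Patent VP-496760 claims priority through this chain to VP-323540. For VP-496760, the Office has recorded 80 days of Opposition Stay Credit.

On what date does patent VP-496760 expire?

Earliest priority filing: 15 February 2011.
Base term: 15 February 2011 + 16 years → 15 February 2027.
Opposition Stay Credit: +80 days → 6 May 2027.

2027-05-06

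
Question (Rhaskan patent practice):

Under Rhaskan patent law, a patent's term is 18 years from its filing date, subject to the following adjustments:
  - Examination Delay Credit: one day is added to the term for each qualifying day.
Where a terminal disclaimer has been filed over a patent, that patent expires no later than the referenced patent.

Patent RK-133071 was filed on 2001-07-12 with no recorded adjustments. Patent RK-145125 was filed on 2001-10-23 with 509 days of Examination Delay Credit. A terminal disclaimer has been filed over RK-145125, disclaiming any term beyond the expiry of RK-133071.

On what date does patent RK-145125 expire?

July 12, 2019

Natural term of RK-145125:
  Base: filing + 18 years → 23 October 2019.
  Examination Delay Credit: +509 days → 15 March 2021.
Expiry of referenced patent RK-133071:
  Base: filing + 18 years → 12 July 2019.
Terminal disclaimer: RK-145125 expires on the earlier of 15 March 2021 and 12 July 2019.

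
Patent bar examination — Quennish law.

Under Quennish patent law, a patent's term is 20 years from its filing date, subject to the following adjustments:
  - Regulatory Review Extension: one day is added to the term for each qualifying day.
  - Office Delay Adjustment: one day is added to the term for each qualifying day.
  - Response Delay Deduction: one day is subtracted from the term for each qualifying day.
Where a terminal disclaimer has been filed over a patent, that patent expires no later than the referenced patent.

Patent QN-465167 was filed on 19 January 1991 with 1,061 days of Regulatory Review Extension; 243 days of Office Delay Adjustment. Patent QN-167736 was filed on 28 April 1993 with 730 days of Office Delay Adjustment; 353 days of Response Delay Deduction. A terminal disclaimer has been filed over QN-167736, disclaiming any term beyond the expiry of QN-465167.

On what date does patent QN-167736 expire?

Natural term of QN-167736:
  Base: filing + 20 years → 28 April 2013.
  Office Delay Adjustment: +730 days → 28 April 2015.
  Response Delay Deduction: −353 days → 10 May 2014.
Expiry of referenced patent QN-465167:
  Base: filing + 20 years → 19 January 2011.
  Regulatory Review Extension: +1061 days → 15 December 2013.
  Office Delay Adjustment: +243 days → 15 August 2014.
Terminal disclaimer: QN-167736 expires on the earlier of 10 May 2014 and 15 August 2014.

May 10, 2014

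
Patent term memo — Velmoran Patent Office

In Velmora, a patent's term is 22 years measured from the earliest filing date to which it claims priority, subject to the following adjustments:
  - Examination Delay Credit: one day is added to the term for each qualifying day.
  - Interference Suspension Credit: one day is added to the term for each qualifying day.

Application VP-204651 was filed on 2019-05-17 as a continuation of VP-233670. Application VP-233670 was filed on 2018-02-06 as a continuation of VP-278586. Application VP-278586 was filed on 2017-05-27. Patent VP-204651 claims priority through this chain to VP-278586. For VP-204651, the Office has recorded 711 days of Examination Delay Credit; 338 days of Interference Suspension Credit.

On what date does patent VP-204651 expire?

Earliest priority filing: 27 May 2017.
Base term: 27 May 2017 + 22 years → 27 May 2039.
Examination Delay Credit: +711 days → 7 May 2041.
Interference Suspension Credit: +338 days → 10 April 2042.

2042-04-10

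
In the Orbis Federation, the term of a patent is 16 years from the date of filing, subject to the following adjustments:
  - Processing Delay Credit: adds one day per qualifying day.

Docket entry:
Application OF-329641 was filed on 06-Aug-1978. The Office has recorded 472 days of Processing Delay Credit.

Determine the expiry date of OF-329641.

Base term: filing date + 16 years → 6 August 1994.
Processing Delay Credit: +472 days → 21 November 1995.

November 21, 1995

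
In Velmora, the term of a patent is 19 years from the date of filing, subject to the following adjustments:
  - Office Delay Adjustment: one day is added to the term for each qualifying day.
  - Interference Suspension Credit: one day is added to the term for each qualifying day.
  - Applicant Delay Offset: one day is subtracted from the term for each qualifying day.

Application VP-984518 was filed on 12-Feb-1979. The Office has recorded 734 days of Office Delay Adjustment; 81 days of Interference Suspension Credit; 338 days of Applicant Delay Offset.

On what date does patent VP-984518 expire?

1999-06-04

Base term: filing date + 19 years → 12 February 1998.
Office Delay Adjustment: +734 days → 16 February 2000.
Interference Suspension Credit: +81 days → 7 May 2000.
Applicant Delay Offset: −338 days → 4 June 1999.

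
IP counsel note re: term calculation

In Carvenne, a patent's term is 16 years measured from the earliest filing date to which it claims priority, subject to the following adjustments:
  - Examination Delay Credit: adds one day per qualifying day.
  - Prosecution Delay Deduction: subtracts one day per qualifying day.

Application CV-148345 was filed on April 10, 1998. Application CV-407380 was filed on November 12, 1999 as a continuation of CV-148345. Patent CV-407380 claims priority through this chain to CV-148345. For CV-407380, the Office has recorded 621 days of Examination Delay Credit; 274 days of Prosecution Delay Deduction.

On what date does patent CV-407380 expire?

2015-03-23

Earliest priority filing: 10 April 1998.
Base term: 10 April 1998 + 16 years → 10 April 2014.
Examination Delay Credit: +621 days → 22 December 2015.
Prosecution Delay Deduction: −274 days → 23 March 2015.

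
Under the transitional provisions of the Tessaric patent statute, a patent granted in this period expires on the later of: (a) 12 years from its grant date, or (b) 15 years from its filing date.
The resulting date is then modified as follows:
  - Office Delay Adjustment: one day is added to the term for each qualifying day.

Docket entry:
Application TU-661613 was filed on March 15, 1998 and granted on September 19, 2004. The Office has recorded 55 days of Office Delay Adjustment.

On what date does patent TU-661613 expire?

(a) grant + 12 years → 19 September 2016.
(b) filing + 15 years → 15 March 2013.
Later of the two: 19 September 2016.
Office Delay Adjustment: +55 days → 13 November 2016.

2016-11-13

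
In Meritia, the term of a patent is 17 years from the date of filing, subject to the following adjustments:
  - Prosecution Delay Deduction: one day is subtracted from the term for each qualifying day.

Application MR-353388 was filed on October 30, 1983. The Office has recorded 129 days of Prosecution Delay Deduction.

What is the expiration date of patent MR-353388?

Base term: filing date + 17 years → 30 October 2000.
Prosecution Delay Deduction: −129 days → 23 June 2000.

2000-06-23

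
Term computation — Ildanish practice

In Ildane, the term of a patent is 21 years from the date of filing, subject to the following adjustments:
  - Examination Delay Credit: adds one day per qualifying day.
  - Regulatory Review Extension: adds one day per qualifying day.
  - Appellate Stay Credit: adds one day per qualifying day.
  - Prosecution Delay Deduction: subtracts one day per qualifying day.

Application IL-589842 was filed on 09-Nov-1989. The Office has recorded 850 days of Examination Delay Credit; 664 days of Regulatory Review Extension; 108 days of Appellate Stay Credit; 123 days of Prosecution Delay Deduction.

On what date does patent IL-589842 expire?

Base term: filing date + 21 years → 9 November 2010.
Examination Delay Credit: +850 days → 8 March 2013.
Regulatory Review Extension: +664 days → 1 January 2015.
Appellate Stay Credit: +108 days → 19 April 2015.
Prosecution Delay Deduction: −123 days → 17 December 2014.

December 17, 2014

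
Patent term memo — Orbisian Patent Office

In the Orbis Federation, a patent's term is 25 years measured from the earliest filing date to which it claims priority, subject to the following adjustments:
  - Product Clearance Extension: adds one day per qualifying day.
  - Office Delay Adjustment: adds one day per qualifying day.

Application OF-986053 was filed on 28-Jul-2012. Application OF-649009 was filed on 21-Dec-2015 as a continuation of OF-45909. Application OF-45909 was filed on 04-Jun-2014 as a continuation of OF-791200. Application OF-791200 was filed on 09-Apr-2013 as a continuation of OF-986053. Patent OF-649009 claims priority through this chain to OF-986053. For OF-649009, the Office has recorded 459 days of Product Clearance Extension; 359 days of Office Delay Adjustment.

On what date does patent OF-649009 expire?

2039-10-24

Earliest priority filing: 28 July 2012.
Base term: 28 July 2012 + 25 years → 28 July 2037.
Product Clearance Extension: +459 days → 30 October 2038.
Office Delay Adjustment: +359 days → 24 October 2039.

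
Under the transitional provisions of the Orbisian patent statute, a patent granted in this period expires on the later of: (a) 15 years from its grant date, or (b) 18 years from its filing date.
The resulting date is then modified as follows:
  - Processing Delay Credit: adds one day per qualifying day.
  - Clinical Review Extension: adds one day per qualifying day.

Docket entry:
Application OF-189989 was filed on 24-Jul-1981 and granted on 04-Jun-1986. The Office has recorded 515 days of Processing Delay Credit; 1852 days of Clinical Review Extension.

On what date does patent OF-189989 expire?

(a) grant + 15 years → 4 June 2001.
(b) filing + 18 years → 24 July 1999.
Later of the two: 4 June 2001.
Processing Delay Credit: +515 days → 1 November 2002.
Clinical Review Extension: +1852 days → 27 November 2007.

November 27, 2007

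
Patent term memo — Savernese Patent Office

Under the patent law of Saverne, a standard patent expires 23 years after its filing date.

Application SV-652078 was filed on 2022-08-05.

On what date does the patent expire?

August 5, 2045

Filing date + 23 years → 5 August 2045.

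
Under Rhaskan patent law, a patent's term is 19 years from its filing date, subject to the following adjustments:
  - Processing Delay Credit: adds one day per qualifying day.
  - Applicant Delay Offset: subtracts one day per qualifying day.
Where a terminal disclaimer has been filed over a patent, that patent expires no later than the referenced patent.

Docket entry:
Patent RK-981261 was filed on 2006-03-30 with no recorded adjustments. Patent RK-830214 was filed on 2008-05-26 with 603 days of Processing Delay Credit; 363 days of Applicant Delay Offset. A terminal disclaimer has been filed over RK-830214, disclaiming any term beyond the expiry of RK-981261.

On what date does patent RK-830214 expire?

2025-03-30

Natural term of RK-830214:
  Base: filing + 19 years → 26 May 2027.
  Processing Delay Credit: +603 days → 18 January 2029.
  Applicant Delay Offset: −363 days → 21 January 2028.
Expiry of referenced patent RK-981261:
  Base: filing + 19 years → 30 March 2025.
Terminal disclaimer: RK-830214 expires on the earlier of 21 January 2028 and 30 March 2025.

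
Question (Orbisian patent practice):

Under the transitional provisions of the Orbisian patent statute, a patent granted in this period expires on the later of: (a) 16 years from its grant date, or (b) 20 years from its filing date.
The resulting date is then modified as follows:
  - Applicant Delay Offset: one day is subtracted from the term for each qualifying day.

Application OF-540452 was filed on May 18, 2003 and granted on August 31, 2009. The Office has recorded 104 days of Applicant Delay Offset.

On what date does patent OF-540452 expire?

(a) grant + 16 years → 31 August 2025.
(b) filing + 20 years → 18 May 2023.
Later of the two: 31 August 2025.
Applicant Delay Offset: −104 days → 19 May 2025.

May 19, 2025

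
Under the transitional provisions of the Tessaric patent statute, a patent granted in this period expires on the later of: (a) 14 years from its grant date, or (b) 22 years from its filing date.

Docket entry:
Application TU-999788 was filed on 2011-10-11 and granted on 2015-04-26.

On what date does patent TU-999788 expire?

(a) grant + 14 years → 26 April 2029.
(b) filing + 22 years → 11 October 2033.
Later of the two: 11 October 2033.

October 11, 2033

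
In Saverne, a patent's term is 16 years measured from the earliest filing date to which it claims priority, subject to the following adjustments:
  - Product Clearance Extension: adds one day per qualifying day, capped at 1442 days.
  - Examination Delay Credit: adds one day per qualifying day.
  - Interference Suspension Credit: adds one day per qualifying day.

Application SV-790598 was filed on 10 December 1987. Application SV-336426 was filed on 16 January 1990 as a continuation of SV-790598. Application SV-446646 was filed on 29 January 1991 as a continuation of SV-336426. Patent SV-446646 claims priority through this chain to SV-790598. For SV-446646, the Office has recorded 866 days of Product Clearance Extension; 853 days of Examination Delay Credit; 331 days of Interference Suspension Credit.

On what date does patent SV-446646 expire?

2009-07-21

Earliest priority filing: 10 December 1987.
Base term: 10 December 1987 + 16 years → 10 December 2003.
Product Clearance Extension: 866 days (within the 1442-day cap) → +866 days → 24 April 2006.
Examination Delay Credit: +853 days → 24 August 2008.
Interference Suspension Credit: +331 days → 21 July 2009.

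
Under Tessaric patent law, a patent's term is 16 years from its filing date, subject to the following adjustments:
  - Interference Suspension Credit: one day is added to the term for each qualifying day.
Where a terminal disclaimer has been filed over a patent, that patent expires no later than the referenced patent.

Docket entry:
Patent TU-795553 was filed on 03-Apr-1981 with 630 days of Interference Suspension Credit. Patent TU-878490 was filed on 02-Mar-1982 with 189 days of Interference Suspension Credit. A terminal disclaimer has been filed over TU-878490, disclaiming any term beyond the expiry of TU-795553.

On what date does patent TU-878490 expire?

September 7, 1998

Natural term of TU-878490:
  Base: filing + 16 years → 2 March 1998.
  Interference Suspension Credit: +189 days → 7 September 1998.
Expiry of referenced patent TU-795553:
  Base: filing + 16 years → 3 April 1997.
  Interference Suspension Credit: +630 days → 24 December 1998.
Terminal disclaimer: TU-878490 expires on the earlier of 7 September 1998 and 24 December 1998.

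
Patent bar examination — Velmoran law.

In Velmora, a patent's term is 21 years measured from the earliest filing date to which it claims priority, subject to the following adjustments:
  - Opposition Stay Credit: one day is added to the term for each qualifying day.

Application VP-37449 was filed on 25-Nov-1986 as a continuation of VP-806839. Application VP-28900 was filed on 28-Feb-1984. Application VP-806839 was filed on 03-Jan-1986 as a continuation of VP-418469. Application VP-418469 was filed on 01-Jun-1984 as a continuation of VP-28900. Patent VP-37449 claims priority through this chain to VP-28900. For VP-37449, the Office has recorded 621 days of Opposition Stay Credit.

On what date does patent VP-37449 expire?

November 11, 2006

Earliest priority filing: 28 February 1984.
Base term: 28 February 1984 + 21 years → 28 February 2005.
Opposition Stay Credit: +621 days → 11 November 2006.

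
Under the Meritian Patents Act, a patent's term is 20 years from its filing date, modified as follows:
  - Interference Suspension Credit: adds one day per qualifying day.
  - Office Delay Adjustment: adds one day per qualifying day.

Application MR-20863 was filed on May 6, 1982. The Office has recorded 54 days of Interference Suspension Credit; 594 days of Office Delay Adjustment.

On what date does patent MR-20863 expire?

Base term: filing date + 20 years → 6 May 2002.
Interference Suspension Credit: +54 days → 29 June 2002.
Office Delay Adjustment: +594 days → 13 February 2004.

February 13, 2004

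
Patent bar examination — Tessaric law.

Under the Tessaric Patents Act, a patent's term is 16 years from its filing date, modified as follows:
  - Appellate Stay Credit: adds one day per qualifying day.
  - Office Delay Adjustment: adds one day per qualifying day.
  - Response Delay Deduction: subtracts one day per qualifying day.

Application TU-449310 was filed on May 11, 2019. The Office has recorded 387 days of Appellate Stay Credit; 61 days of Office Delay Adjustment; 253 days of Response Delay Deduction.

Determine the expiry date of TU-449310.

2035-11-22

Base term: filing date + 16 years → 11 May 2035.
Appellate Stay Credit: +387 days → 1 June 2036.
Office Delay Adjustment: +61 days → 1 August 2036.
Response Delay Deduction: −253 days → 22 November 2035.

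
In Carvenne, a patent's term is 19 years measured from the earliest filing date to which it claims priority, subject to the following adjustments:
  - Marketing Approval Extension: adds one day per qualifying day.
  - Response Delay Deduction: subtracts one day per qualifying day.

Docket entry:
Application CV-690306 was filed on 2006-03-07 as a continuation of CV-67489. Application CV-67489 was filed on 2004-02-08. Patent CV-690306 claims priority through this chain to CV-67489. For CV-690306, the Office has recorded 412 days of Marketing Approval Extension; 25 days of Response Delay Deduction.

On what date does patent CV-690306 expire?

2024-03-01

Earliest priority filing: 8 February 2004.
Base term: 8 February 2004 + 19 years → 8 February 2023.
Marketing Approval Extension: +412 days → 26 March 2024.
Response Delay Deduction: −25 days → 1 March 2024.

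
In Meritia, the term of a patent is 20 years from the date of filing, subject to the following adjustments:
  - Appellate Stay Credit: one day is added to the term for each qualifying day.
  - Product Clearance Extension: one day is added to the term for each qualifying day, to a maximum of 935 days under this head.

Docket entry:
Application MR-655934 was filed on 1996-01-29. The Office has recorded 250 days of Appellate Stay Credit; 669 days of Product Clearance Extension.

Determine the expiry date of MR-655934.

Base term: filing date + 20 years → 29 January 2016.
Appellate Stay Credit: +250 days → 5 October 2016.
Product Clearance Extension: 669 days (within the 935-day cap) → +669 days → 5 August 2018.

August 5, 2018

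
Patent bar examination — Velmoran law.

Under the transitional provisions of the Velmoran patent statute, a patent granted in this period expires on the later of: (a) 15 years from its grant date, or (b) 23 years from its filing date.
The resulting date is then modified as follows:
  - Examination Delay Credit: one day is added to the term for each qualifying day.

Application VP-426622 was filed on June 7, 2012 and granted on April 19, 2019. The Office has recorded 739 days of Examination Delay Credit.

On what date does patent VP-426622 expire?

(a) grant + 15 years → 19 April 2034.
(b) filing + 23 years → 7 June 2035.
Later of the two: 7 June 2035.
Examination Delay Credit: +739 days → 15 June 2037.

2037-06-15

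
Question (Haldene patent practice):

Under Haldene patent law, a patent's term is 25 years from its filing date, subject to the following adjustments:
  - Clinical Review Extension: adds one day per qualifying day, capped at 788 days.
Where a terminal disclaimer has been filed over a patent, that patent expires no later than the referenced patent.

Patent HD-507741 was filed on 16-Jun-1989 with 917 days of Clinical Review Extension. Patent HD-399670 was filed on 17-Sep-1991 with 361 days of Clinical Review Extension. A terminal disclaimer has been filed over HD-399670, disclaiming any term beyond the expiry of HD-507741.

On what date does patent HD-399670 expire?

August 12, 2016

Natural term of HD-399670:
  Base: filing + 25 years → 17 September 2016.
  Clinical Review Extension: 361 days (within the 788-day cap) → +361 days → 13 September 2017.
Expiry of referenced patent HD-507741:
  Base: filing + 25 years → 16 June 2014.
  Clinical Review Extension: 917 days claimed exceeds the 788-day cap, so +788 days → 12 August 2016.
Terminal disclaimer: HD-399670 expires on the earlier of 13 September 2017 and 12 August 2016.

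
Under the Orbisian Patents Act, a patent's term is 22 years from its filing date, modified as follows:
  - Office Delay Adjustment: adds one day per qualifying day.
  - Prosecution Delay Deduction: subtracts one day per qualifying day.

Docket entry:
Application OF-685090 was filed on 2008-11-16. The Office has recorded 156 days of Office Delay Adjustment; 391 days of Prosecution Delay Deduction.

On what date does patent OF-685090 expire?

Base term: filing date + 22 years → 16 November 2030.
Office Delay Adjustment: +156 days → 21 April 2031.
Prosecution Delay Deduction: −391 days → 26 March 2030.

March 26, 2030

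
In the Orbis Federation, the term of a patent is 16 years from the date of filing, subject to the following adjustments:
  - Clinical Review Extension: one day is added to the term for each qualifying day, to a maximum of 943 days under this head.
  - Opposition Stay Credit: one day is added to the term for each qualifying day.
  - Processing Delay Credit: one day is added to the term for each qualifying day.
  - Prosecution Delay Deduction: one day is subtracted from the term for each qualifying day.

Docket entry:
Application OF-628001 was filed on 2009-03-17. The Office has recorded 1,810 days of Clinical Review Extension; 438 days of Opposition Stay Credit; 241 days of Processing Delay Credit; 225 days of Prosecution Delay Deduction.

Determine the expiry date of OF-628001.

January 12, 2029

Base term: filing date + 16 years → 17 March 2025.
Clinical Review Extension: 1810 days claimed exceeds the 943-day cap, so +943 days → 16 October 2027.
Opposition Stay Credit: +438 days → 27 December 2028.
Processing Delay Credit: +241 days → 25 August 2029.
Prosecution Delay Deduction: −225 days → 12 January 2029.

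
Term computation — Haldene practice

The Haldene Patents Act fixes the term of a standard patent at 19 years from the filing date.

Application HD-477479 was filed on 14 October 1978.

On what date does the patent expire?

Filing date + 19 years → 14 October 1997.

October 14, 1997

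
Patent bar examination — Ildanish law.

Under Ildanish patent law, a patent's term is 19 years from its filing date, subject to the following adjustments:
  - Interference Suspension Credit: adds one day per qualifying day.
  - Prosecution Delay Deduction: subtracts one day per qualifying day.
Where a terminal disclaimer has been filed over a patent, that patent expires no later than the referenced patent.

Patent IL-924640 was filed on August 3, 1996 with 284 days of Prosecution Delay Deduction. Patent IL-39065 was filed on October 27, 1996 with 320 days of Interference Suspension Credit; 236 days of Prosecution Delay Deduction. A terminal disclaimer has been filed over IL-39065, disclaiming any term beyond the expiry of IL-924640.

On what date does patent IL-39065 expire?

Natural term of IL-39065:
  Base: filing + 19 years → 27 October 2015.
  Interference Suspension Credit: +320 days → 11 September 2016.
  Prosecution Delay Deduction: −236 days → 19 January 2016.
Expiry of referenced patent IL-924640:
  Base: filing + 19 years → 3 August 2015.
  Prosecution Delay Deduction: −284 days → 23 October 2014.
Terminal disclaimer: IL-39065 expires on the earlier of 19 January 2016 and 23 October 2014.

2014-10-23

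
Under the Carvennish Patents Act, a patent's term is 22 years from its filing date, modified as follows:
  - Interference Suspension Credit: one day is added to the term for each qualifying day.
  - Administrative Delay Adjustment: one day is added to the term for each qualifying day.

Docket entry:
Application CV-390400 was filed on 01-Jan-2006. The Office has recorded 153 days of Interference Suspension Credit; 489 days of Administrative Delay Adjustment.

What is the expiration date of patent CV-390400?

October 4, 2029

Base term: filing date + 22 years → 1 January 2028.
Interference Suspension Credit: +153 days → 2 June 2028.
Administrative Delay Adjustment: +489 days → 4 October 2029.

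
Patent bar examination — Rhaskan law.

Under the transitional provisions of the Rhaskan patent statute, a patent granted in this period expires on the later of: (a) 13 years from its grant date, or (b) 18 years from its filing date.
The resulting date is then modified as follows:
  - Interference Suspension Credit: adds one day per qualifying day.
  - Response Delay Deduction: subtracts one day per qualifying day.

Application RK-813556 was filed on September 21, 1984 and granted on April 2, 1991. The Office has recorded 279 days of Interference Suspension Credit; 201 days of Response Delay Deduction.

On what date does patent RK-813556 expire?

June 19, 2004

(a) grant + 13 years → 2 April 2004.
(b) filing + 18 years → 21 September 2002.
Later of the two: 2 April 2004.
Interference Suspension Credit: +279 days → 6 January 2005.
Response Delay Deduction: −201 days → 19 June 2004.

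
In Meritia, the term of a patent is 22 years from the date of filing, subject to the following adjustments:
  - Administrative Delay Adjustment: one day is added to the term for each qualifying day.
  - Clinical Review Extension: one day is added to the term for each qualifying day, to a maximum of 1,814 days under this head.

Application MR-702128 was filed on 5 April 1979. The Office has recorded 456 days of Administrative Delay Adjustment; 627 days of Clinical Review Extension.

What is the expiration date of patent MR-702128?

2004-03-23

Base term: filing date + 22 years → 5 April 2001.
Administrative Delay Adjustment: +456 days → 5 July 2002.
Clinical Review Extension: 627 days (within the 1814-day cap) → +627 days → 23 March 2004.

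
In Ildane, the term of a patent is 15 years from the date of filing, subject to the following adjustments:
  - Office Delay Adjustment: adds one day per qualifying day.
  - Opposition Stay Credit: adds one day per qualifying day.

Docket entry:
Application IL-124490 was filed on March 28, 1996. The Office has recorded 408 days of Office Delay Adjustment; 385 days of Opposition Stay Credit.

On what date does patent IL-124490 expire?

Base term: filing date + 15 years → 28 March 2011.
Office Delay Adjustment: +408 days → 9 May 2012.
Opposition Stay Credit: +385 days → 29 May 2013.

2013-05-29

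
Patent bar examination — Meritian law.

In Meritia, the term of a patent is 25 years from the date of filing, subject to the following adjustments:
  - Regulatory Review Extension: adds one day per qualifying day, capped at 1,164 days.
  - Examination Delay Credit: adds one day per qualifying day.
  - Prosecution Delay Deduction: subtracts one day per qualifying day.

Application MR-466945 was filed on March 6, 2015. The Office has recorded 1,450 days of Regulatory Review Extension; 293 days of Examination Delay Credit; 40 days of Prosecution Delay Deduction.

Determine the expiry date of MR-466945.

January 22, 2044

Base term: filing date + 25 years → 6 March 2040.
Regulatory Review Extension: 1450 days claimed exceeds the 1164-day cap, so +1164 days → 14 May 2043.
Examination Delay Credit: +293 days → 2 March 2044.
Prosecution Delay Deduction: −40 days → 22 January 2044.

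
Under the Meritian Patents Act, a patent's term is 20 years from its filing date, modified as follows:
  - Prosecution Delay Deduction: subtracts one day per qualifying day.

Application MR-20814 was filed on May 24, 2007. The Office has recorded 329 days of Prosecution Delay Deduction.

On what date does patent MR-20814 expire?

Base term: filing date + 20 years → 24 May 2027.
Prosecution Delay Deduction: −329 days → 29 June 2026.

2026-06-29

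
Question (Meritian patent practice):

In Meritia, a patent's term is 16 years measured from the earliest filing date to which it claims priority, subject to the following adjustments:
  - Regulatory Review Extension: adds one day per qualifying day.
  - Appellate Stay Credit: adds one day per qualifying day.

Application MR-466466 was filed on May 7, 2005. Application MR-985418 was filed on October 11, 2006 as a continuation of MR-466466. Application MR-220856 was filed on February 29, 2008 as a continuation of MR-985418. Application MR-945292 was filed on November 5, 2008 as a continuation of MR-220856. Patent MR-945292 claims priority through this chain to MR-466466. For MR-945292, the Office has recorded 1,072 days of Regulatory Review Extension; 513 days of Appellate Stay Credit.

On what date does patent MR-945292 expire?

2025-09-08

Earliest priority filing: 7 May 2005.
Base term: 7 May 2005 + 16 years → 7 May 2021.
Regulatory Review Extension: +1072 days → 13 April 2024.
Appellate Stay Credit: +513 days → 8 September 2025.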